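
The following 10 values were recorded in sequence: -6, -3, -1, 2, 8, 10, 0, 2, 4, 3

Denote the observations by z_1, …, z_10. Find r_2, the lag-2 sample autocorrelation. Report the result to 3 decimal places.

-0.044

Mean z̄ = (-6 − 3 − 1 + 2 + 8 + 10 + 0 + 2 + 4 + 3)/10 = 1.9000
Numerator Σ_{t=1}^{8}(z_t−z̄)(z_{t+2}−z̄) = -9.1200
Denominator Σ(z_t−z̄)² = 206.9000
r_2 = -9.1200 / 206.9000 = -0.044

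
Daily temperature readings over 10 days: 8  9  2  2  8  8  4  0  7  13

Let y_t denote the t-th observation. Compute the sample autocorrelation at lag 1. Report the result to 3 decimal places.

Mean ȳ = (8 + 9 + 2 + 2 + 8 + 8 + 4 + 0 + 7 + 13)/10 = 6.1000
Numerator Σ_{t=1}^{9}(y_t−ȳ)(y_{t+1}−ȳ) = 15.7900
Denominator Σ(y_t−ȳ)² = 142.9000
r_1 = 15.7900 / 142.9000 = 0.110

0.110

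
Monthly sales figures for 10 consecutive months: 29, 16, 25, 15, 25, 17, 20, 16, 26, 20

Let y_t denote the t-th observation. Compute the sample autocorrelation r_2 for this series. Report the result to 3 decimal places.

0.521

Mean ȳ = (29 + 16 + 25 + 15 + 25 + 17 + 20 + 16 + 26 + 20)/10 = 20.9000
Numerator Σ_{t=1}^{8}(y_t−ȳ)(y_{t+2}−ȳ) = 117.1800
Denominator Σ(y_t−ȳ)² = 224.9000
r_2 = 117.1800 / 224.9000 = 0.521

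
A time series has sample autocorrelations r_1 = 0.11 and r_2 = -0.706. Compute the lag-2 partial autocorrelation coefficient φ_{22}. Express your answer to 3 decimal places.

-0.727

φ_{22} = (r_2 − r_1²) / (1 − r_1²)
r_1² = (0.11)² = 0.0121
Numerator = -0.706 − 0.0121 = -0.7181; denominator = 1 − 0.0121 = 0.9879
φ_{22} = -0.7181 / 0.9879 = -0.727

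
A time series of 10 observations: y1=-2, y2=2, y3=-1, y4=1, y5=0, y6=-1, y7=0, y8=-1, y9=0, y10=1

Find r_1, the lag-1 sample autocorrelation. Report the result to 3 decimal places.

-0.543

Mean ȳ = (-2 + 2 − 1 + 1 + 0 − 1 + 0 − 1 + 0 + 1)/10 = -0.1000
Numerator Σ_{t=1}^{9}(y_t−ȳ)(y_{t+1}−ȳ) = -7.0100
Denominator Σ(y_t−ȳ)² = 12.9000
r_1 = -7.0100 / 12.9000 = -0.543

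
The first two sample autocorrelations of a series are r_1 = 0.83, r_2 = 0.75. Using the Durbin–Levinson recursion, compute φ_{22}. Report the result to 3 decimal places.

φ_{22} = (r_2 − r_1²) / (1 − r_1²)
r_1² = (0.83)² = 0.6889
Numerator = 0.75 − 0.6889 = 0.0611; denominator = 1 − 0.6889 = 0.3111
φ_{22} = 0.0611 / 0.3111 = 0.196

0.196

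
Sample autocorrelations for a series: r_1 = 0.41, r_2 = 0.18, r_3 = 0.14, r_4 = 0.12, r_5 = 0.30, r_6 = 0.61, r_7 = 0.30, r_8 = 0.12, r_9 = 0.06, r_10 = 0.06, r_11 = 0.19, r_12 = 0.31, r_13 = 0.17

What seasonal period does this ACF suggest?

6

The largest autocorrelation is r_6 = 0.61; the remaining lags stay at or below 0.41. The elevated value at lag 1 (0.41), dropping to 0.18 at lag 2, reflects decaying short-term dependence rather than seasonality.
The dominant spike at lag 6 indicates a seasonal period of 6.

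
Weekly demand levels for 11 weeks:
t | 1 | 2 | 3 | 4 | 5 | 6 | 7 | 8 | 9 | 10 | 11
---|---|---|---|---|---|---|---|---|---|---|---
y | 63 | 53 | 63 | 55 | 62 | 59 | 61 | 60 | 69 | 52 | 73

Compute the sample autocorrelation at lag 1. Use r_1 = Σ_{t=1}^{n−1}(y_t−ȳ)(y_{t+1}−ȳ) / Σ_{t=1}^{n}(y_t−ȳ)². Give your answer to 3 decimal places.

-0.599

Mean ȳ = (63 + 53 + 63 + 55 + 62 + 59 + 61 + 60 + 69 + 52 + 73)/11 = 60.9091
Numerator Σ_{t=1}^{10}(y_t−ȳ)(y_{t+1}−ȳ) = -241.3719
Denominator Σ(y_t−ȳ)² = 402.9091
r_1 = -241.3719 / 402.9091 = -0.599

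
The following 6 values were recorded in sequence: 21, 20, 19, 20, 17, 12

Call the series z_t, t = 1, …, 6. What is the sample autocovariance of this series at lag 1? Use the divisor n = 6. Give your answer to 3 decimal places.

2.218

Mean z̄ = (21 + 20 + 19 + 20 + 17 + 12)/6 = 18.1667
Deviations: 2.8333, 1.8333, 0.8333, 1.8333, -1.1667, -6.1667
Σ_{t=1}^{5}(z_t−z̄)(z_{t+1}−z̄) = 13.3056
γ_1 = 13.3056 / 6 = 2.218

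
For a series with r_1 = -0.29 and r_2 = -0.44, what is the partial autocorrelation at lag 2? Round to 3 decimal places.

-0.572

φ_{22} = (r_2 − r_1²) / (1 − r_1²)
r_1² = (-0.29)² = 0.0841
Numerator = -0.44 − 0.0841 = -0.5241; denominator = 1 − 0.0841 = 0.9159
φ_{22} = -0.5241 / 0.9159 = -0.572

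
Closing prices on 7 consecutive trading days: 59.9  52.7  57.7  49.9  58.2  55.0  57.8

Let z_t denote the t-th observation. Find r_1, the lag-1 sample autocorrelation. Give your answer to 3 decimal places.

-0.625

Mean z̄ = (59.9 + 52.7 + 57.7 + 49.9 + 58.2 + 55.0 + 57.8)/7 = 55.8857
Numerator Σ_{t=1}^{6}(z_t−z̄)(z_{t+1}−z̄) = -47.0259
Denominator Σ(z_t−z̄)² = 75.1886
r_1 = -47.0259 / 75.1886 = -0.625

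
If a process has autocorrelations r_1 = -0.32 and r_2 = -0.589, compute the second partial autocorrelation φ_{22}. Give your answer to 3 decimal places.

-0.770

φ_{22} = (r_2 − r_1²) / (1 − r_1²)
r_1² = (-0.32)² = 0.1024
Numerator = -0.589 − 0.1024 = -0.6914; denominator = 1 − 0.1024 = 0.8976
φ_{22} = -0.6914 / 0.8976 = -0.770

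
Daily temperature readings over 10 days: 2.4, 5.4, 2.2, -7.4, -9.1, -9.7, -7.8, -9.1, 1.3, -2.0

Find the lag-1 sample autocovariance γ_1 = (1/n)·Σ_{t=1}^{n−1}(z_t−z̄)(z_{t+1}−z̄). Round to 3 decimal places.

16.936

Mean z̄ = (2.4 + 5.4 + 2.2 − 7.4 − 9.1 − 9.7 − 7.8 − 9.1 + 1.3 − 2.0)/10 = -3.3800
Σ_{t=1}^{9}(z_t−z̄)(z_{t+1}−z̄) = 169.3596
γ_1 = 169.3596 / 10 = 16.936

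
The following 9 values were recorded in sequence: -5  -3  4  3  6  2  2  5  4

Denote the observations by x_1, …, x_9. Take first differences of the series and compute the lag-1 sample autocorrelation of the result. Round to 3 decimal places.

-0.270

First differences Δx: 2, 7, -1, 3, -4, 0, 3, -1
Mean of differences = 1.1250
Numerator Σ(Δx_t−Δx̄)(Δx_{t+1}−Δx̄) = -21.2656
Denominator Σ(Δx_t−Δx̄)² = 78.8750
r_1(Δx) = -21.2656 / 78.8750 = -0.270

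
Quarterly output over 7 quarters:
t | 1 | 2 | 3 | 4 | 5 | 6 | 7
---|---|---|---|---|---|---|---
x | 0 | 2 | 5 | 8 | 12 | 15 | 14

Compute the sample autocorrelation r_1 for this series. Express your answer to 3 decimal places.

0.648

Mean x̄ = (0 + 2 + 5 + 8 + 12 + 15 + 14)/7 = 8.0000
Deviations from mean: -8.0000, -6.0000, -3.0000, 0.0000, 4.0000, 7.0000, 6.0000
Σ(x_t−x̄)(x_{t+1}−x̄) = (48.0000) + (18.0000) + (0.0000) + (0.0000) + (28.0000) + (42.0000) = 136.0000
Denominator Σ(x_t−x̄)² = 210.0000
r_1 = 136.0000 / 210.0000 = 0.648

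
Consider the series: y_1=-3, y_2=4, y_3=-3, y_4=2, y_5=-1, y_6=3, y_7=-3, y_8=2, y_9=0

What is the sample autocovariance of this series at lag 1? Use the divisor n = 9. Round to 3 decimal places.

-5.606

Mean ȳ = (-3 + 4 − 3 + 2 − 1 + 3 − 3 + 2 + 0)/9 = 0.1111
Σ_{t=1}^{8}(y_t−ȳ)(y_{t+1}−ȳ) = -50.4568
γ_1 = -50.4568 / 9 = -5.606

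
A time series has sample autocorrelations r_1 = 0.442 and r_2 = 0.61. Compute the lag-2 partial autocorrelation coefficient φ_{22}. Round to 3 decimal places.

0.515

φ_{22} = (r_2 − r_1²) / (1 − r_1²)
r_1² = (0.442)² = 0.195364
Numerator = 0.61 − 0.1954 = 0.4146; denominator = 1 − 0.1954 = 0.8046
φ_{22} = 0.4146 / 0.8046 = 0.515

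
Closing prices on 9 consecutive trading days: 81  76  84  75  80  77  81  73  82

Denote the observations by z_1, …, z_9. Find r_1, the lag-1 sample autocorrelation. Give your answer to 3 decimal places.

Mean z̄ = (81 + 76 + 84 + 75 + 80 + 77 + 81 + 73 + 82)/9 = 78.7778
Numerator Σ_{t=1}^{8}(z_t−z̄)(z_{t+1}−z̄) = -82.6049
Denominator Σ(z_t−z̄)² = 107.5556
r_1 = -82.6049 / 107.5556 = -0.768

-0.768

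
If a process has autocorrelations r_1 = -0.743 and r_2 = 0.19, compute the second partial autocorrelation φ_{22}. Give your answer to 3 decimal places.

φ_{22} = (r_2 − r_1²) / (1 − r_1²)
r_1² = (-0.743)² = 0.552049
Numerator = 0.19 − 0.5520 = -0.3620; denominator = 1 − 0.5520 = 0.4480
φ_{22} = -0.3620 / 0.4480 = -0.808

-0.808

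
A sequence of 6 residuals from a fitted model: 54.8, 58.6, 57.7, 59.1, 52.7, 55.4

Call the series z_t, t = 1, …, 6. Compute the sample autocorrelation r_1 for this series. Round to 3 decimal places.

-0.109

Mean z̄ = (54.8 + 58.6 + 57.7 + 59.1 + 52.7 + 55.4)/6 = 56.3833
Deviations from mean: -1.5833, 2.2167, 1.3167, 2.7167, -3.6833, -0.9833
Σ(z_t−z̄)(z_{t+1}−z̄) = (-3.5097) + (2.9186) + (3.5769) + (-10.0064) + (3.6219) = -3.3986
Denominator Σ(z_t−z̄)² = 31.0683
r_1 = -3.3986 / 31.0683 = -0.109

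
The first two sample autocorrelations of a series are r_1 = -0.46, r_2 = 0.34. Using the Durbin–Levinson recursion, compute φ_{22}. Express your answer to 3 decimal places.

φ_{22} = (r_2 − r_1²) / (1 − r_1²)
r_1² = (-0.46)² = 0.2116
Numerator = 0.34 − 0.2116 = 0.1284; denominator = 1 − 0.2116 = 0.7884
φ_{22} = 0.1284 / 0.7884 = 0.163

0.163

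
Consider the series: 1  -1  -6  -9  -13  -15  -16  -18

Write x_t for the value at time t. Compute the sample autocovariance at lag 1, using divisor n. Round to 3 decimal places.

Mean x̄ = (1 − 1 − 6 − 9 − 13 − 15 − 16 − 18)/8 = -9.6250
Σ_{t=1}^{7}(x_t−x̄)(x_{t+1}−x̄) = 228.8594
γ_1 = 228.8594 / 8 = 28.607

28.607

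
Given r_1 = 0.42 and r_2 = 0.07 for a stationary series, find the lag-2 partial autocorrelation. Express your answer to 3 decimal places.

φ_{22} = (r_2 − r_1²) / (1 − r_1²)
r_1² = (0.42)² = 0.1764
Numerator = 0.07 − 0.1764 = -0.1064; denominator = 1 − 0.1764 = 0.8236
φ_{22} = -0.1064 / 0.8236 = -0.129

-0.129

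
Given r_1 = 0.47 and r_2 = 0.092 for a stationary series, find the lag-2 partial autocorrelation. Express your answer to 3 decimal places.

-0.165

φ_{22} = (r_2 − r_1²) / (1 − r_1²)
r_1² = (0.47)² = 0.2209
Numerator = 0.092 − 0.2209 = -0.1289; denominator = 1 − 0.2209 = 0.7791
φ_{22} = -0.1289 / 0.7791 = -0.165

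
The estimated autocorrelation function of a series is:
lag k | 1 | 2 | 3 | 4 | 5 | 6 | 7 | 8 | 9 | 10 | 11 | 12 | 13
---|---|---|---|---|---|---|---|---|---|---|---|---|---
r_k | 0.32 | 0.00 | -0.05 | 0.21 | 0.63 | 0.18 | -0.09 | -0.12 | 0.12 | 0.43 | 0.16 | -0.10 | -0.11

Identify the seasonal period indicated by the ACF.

5

The largest autocorrelation is r_5 = 0.63, with a weaker echo at lag 10 (0.43); the remaining lags stay at or below 0.32. The elevated value at lag 1 (0.32), dropping to 0.00 at lag 2, reflects decaying short-term dependence rather than seasonality.
The dominant spike at lag 5 indicates a seasonal period of 5.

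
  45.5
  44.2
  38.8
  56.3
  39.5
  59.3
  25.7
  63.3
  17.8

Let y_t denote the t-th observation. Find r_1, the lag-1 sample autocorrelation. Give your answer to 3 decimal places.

-0.721

Mean ȳ = (45.5 + 44.2 + 38.8 + 56.3 + 39.5 + 59.3 + 25.7 + 63.3 + 17.8)/9 = 43.3778
Numerator Σ_{t=1}^{8}(y_t−ȳ)(y_{t+1}−ȳ) = -1316.2427
Denominator Σ(y_t−ȳ)² = 1825.2956
r_1 = -1316.2427 / 1825.2956 = -0.721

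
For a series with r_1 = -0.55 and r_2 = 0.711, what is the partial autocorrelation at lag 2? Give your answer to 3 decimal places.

0.586

φ_{22} = (r_2 − r_1²) / (1 − r_1²)
r_1² = (-0.55)² = 0.3025
Numerator = 0.711 − 0.3025 = 0.4085; denominator = 1 − 0.3025 = 0.6975
φ_{22} = 0.4085 / 0.6975 = 0.586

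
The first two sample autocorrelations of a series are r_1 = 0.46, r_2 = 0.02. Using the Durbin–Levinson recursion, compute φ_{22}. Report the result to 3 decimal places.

φ_{22} = (r_2 − r_1²) / (1 − r_1²)
r_1² = (0.46)² = 0.2116
Numerator = 0.02 − 0.2116 = -0.1916; denominator = 1 − 0.2116 = 0.7884
φ_{22} = -0.1916 / 0.7884 = -0.243

-0.243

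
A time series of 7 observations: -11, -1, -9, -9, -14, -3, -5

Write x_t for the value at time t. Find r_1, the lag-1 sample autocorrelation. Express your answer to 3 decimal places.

-0.302

Mean x̄ = (-11 − 1 − 9 − 9 − 14 − 3 − 5)/7 = -7.4286
Deviations from mean: -3.5714, 6.4286, -1.5714, -1.5714, -6.5714, 4.4286, 2.4286
Σ(x_t−x̄)(x_{t+1}−x̄) = (-22.9592) + (-10.1020) + (2.4694) + (10.3265) + (-29.1020) + (10.7551) = -38.6122
Denominator Σ(x_t−x̄)² = 127.7143
r_1 = -38.6122 / 127.7143 = -0.302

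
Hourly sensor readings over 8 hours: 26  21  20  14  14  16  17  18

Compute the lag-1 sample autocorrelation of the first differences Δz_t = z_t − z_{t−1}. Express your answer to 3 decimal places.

First differences Δz: -5, -1, -6, 0, 2, 1, 1
Mean of differences = -1.1429
Numerator Σ(Δz_t−Δz̄)(Δz_{t+1}−Δz̄) = 8.1224
Denominator Σ(Δz_t−Δz̄)² = 58.8571
r_1(Δz) = 8.1224 / 58.8571 = 0.138

0.138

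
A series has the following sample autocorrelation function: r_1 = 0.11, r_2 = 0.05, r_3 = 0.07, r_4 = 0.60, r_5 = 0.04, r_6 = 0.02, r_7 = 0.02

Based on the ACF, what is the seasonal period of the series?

The largest autocorrelation is r_4 = 0.60; the remaining lags stay at or below 0.11.
The dominant spike at lag 4 indicates a seasonal period of 4.

4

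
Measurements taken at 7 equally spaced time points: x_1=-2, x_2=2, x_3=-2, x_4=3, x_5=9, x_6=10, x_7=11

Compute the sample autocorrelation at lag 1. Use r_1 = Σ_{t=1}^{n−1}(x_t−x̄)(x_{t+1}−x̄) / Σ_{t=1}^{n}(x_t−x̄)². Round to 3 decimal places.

0.517

Mean x̄ = (-2 + 2 − 2 + 3 + 9 + 10 + 11)/7 = 4.4286
Numerator Σ_{t=1}^{6}(x_t−x̄)(x_{t+1}−x̄) = 95.9592
Denominator Σ(x_t−x̄)² = 185.7143
r_1 = 95.9592 / 185.7143 = 0.517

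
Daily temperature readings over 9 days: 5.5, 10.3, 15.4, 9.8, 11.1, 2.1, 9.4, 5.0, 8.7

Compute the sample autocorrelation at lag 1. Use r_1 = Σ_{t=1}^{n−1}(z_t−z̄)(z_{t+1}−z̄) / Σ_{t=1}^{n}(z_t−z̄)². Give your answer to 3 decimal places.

Mean z̄ = (5.5 + 10.3 + 15.4 + 9.8 + 11.1 + 2.1 + 9.4 + 5.0 + 8.7)/9 = 8.5889
Numerator Σ_{t=1}^{8}(z_t−z̄)(z_{t+1}−z̄) = -7.2079
Denominator Σ(z_t−z̄)² = 122.2889
r_1 = -7.2079 / 122.2889 = -0.059

-0.059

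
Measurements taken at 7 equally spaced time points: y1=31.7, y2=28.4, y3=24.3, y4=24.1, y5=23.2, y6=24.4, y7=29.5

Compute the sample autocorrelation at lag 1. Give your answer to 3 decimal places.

Mean ȳ = (31.7 + 28.4 + 24.3 + 24.1 + 23.2 + 24.4 + 29.5)/7 = 26.5143
Σ(y_t−ȳ)(y_{t+1}−ȳ) = (9.7788) + (-4.1755) + (5.3459) + (8.0016) + (7.0073) + (-6.3127) = 19.6455
Denominator Σ(y_t−ȳ)² = 65.5486
r_1 = 19.6455 / 65.5486 = 0.300

0.300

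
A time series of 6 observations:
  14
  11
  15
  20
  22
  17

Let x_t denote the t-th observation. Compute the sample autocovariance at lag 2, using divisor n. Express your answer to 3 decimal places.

Mean x̄ = (14 + 11 + 15 + 20 + 22 + 17)/6 = 16.5000
Σ_{t=1}^{4}(x_t−x̄)(x_{t+2}−x̄) = -22.0000
γ_2 = -22.0000 / 6 = -3.667

-3.667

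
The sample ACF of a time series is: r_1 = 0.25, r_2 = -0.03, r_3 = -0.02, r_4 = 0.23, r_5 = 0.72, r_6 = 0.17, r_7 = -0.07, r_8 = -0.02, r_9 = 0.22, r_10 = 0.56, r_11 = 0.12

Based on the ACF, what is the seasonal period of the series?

The largest autocorrelation is r_5 = 0.72, with a weaker echo at lag 10 (0.56); the remaining lags stay at or below 0.25.
The dominant spike at lag 5 indicates a seasonal period of 5.

5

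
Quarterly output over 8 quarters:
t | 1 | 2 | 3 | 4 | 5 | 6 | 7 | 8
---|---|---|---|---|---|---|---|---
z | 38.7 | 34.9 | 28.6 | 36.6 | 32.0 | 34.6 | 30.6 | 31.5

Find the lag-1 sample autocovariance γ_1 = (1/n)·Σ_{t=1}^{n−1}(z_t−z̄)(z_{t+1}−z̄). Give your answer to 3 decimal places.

Mean z̄ = (38.7 + 34.9 + 28.6 + 36.6 + 32.0 + 34.6 + 30.6 + 31.5)/8 = 33.4375
Σ_{t=1}^{7}(z_t−z̄)(z_{t+1}−z̄) = -18.6952
γ_1 = -18.6952 / 8 = -2.337

-2.337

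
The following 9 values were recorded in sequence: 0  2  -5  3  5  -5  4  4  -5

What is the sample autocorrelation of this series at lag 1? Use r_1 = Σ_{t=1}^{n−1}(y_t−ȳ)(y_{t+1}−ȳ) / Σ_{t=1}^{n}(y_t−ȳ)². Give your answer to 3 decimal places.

Mean ȳ = (0 + 2 − 5 + 3 + 5 − 5 + 4 + 4 − 5)/9 = 0.3333
Numerator Σ_{t=1}^{8}(y_t−ȳ)(y_{t+1}−ȳ) = -61.7778
Denominator Σ(y_t−ȳ)² = 144.0000
r_1 = -61.7778 / 144.0000 = -0.429

-0.429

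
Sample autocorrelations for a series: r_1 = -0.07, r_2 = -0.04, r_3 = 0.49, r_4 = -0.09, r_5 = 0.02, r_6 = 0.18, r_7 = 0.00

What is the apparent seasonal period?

3

The largest autocorrelation is r_3 = 0.49, with a weaker echo at lag 6 (0.18); the remaining lags stay at or below 0.02.
The dominant spike at lag 3 indicates a seasonal period of 3.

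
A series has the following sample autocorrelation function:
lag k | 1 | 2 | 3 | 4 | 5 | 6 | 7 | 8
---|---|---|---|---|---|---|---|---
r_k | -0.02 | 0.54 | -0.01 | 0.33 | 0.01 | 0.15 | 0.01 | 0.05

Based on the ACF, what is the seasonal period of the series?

The largest autocorrelation is r_2 = 0.54, with weaker echoes at lags 4 (0.33) and 6 (0.15); the remaining lags stay at or below 0.05.
The dominant spike at lag 2 indicates a seasonal period of 2.

2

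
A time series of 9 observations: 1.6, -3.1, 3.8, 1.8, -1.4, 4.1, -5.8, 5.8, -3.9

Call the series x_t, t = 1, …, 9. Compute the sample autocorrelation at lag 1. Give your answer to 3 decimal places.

Mean x̄ = (1.6 − 3.1 + 3.8 + 1.8 − 1.4 + 4.1 − 5.8 + 5.8 − 3.9)/9 = 0.3222
Numerator Σ_{t=1}^{8}(x_t−x̄)(x_{t+1}−x̄) = -99.9794
Denominator Σ(x_t−x̄)² = 130.1756
r_1 = -99.9794 / 130.1756 = -0.768

-0.768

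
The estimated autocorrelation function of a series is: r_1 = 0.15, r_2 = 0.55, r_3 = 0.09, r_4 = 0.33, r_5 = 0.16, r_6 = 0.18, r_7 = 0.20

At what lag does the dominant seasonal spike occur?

2

The largest autocorrelation is r_2 = 0.55, with a weaker echo at lag 4 (0.33); the remaining lags stay at or below 0.20.
The dominant spike at lag 2 indicates a seasonal period of 2.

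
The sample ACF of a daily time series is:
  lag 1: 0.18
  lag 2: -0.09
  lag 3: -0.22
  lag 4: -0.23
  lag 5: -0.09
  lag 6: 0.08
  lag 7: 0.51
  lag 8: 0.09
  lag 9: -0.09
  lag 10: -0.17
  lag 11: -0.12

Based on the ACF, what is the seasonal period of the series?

7

The largest autocorrelation is r_7 = 0.51; the remaining lags stay at or below 0.18.
The dominant spike at lag 7 indicates a seasonal period of 7.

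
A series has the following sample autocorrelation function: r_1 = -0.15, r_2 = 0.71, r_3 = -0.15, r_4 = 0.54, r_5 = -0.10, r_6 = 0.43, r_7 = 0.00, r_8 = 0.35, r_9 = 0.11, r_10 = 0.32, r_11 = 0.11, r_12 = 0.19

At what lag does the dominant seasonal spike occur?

The largest autocorrelation is r_2 = 0.71, with weaker echoes at lags 4 (0.54), 6 (0.43), 8 (0.35), 10 (0.32) and 12 (0.19); the remaining lags stay at or below 0.11.
The dominant spike at lag 2 indicates a seasonal period of 2.

2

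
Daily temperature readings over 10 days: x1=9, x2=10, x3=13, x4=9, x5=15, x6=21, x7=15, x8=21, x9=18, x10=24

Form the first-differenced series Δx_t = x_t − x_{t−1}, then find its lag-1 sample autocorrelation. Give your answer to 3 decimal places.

-0.637

First differences Δx: 1, 3, -4, 6, 6, -6, 6, -3, 6
Mean of differences = 1.6667
Numerator Σ(Δx_t−Δx̄)(Δx_{t+1}−Δx̄) = -121.1111
Denominator Σ(Δx_t−Δx̄)² = 190.0000
r_1(Δx) = -121.1111 / 190.0000 = -0.637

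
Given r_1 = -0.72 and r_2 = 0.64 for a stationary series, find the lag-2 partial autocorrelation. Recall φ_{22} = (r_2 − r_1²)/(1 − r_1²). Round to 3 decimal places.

0.252

φ_{22} = (r_2 − r_1²) / (1 − r_1²)
r_1² = (-0.72)² = 0.5184
Numerator = 0.64 − 0.5184 = 0.1216; denominator = 1 − 0.5184 = 0.4816
φ_{22} = 0.1216 / 0.4816 = 0.252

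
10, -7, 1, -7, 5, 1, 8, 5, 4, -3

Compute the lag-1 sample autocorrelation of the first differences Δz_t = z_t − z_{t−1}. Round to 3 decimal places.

-0.554

First differences Δz: -17, 8, -8, 12, -4, 7, -3, -1, -7
Mean of differences = -1.4444
Numerator Σ(Δz_t−Δz̄)(Δz_{t+1}−Δz̄) = -369.1975
Denominator Σ(Δz_t−Δz̄)² = 666.2222
r_1(Δz) = -369.1975 / 666.2222 = -0.554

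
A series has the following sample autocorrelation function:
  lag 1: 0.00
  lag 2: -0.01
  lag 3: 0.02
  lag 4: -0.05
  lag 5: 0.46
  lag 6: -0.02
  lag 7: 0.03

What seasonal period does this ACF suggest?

The largest autocorrelation is r_5 = 0.46; the remaining lags stay at or below 0.03.
The dominant spike at lag 5 indicates a seasonal period of 5.

5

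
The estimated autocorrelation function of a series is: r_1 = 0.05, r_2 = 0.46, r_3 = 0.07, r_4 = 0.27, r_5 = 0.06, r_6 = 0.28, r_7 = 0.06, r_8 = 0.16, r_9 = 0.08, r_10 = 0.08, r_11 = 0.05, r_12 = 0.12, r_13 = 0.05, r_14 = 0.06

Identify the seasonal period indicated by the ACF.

The largest autocorrelation is r_2 = 0.46, with weaker echoes at lags 4 (0.27), 6 (0.28) and 8 (0.16); the remaining lags stay at or below 0.12.
The dominant spike at lag 2 indicates a seasonal period of 2.

2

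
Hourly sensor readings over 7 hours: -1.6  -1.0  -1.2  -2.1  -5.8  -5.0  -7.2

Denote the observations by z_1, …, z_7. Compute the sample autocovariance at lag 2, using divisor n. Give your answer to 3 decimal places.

1.265

Mean z̄ = (-1.6 − 1.0 − 1.2 − 2.1 − 5.8 − 5.0 − 7.2)/7 = -3.4143
Σ_{t=1}^{5}(z_t−z̄)(z_{t+2}−z̄) = 8.8553
γ_2 = 8.8553 / 7 = 1.265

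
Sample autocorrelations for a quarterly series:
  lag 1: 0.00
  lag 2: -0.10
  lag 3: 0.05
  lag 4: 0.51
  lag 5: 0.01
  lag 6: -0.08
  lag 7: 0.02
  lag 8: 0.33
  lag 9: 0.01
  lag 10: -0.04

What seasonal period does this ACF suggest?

4

The largest autocorrelation is r_4 = 0.51, with a weaker echo at lag 8 (0.33); the remaining lags stay at or below 0.05.
The dominant spike at lag 4 indicates a seasonal period of 4.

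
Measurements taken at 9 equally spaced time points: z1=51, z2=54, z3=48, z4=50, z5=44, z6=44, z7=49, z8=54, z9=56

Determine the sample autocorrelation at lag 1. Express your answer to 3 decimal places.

0.397

Mean z̄ = (51 + 54 + 48 + 50 + 44 + 44 + 49 + 54 + 56)/9 = 50.0000
Numerator Σ_{t=1}^{8}(z_t−z̄)(z_{t+1}−z̄) = 58.0000
Denominator Σ(z_t−z̄)² = 146.0000
r_1 = 58.0000 / 146.0000 = 0.397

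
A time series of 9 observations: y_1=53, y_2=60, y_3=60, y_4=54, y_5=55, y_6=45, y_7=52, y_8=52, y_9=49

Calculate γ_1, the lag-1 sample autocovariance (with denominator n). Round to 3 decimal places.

5.840

Mean ȳ = (53 + 60 + 60 + 54 + 55 + 45 + 52 + 52 + 49)/9 = 53.3333
Σ_{t=1}^{8}(y_t−ȳ)(y_{t+1}−ȳ) = 52.5556
γ_1 = 52.5556 / 9 = 5.840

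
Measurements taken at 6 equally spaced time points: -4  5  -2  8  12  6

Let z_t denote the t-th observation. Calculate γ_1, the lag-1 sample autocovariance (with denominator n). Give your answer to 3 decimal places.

Mean z̄ = (-4 + 5 − 2 + 8 + 12 + 6)/6 = 4.1667
Σ_{t=1}^{5}(z_t−z̄)(z_{t+1}−z̄) = 8.8056
γ_1 = 8.8056 / 6 = 1.468

1.468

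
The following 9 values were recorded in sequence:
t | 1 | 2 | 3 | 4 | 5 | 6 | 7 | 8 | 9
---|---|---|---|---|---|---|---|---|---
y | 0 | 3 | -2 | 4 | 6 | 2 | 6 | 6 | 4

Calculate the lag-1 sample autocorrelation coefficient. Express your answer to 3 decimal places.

0.048

Mean ȳ = (0 + 3 − 2 + 4 + 6 + 2 + 6 + 6 + 4)/9 = 3.2222
Numerator Σ_{t=1}^{8}(y_t−ȳ)(y_{t+1}−ȳ) = 3.0617
Denominator Σ(y_t−ȳ)² = 63.5556
r_1 = 3.0617 / 63.5556 = 0.048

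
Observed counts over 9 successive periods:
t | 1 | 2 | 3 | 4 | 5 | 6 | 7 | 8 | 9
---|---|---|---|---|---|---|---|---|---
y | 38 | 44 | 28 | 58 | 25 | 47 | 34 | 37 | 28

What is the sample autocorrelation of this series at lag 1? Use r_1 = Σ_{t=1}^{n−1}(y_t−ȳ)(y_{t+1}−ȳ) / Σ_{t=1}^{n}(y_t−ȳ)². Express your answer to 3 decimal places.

Mean ȳ = (38 + 44 + 28 + 58 + 25 + 47 + 34 + 37 + 28)/9 = 37.6667
Numerator Σ_{t=1}^{8}(y_t−ȳ)(y_{t+1}−ȳ) = -656.7778
Denominator Σ(y_t−ȳ)² = 902.0000
r_1 = -656.7778 / 902.0000 = -0.728

-0.728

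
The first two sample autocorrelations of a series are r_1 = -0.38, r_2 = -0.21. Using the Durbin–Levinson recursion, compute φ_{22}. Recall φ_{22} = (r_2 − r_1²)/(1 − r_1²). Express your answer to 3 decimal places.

φ_{22} = (r_2 − r_1²) / (1 − r_1²)
r_1² = (-0.38)² = 0.1444
Numerator = -0.21 − 0.1444 = -0.3544; denominator = 1 − 0.1444 = 0.8556
φ_{22} = -0.3544 / 0.8556 = -0.414

-0.414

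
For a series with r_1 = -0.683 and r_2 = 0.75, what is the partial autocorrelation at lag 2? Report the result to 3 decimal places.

0.531

φ_{22} = (r_2 − r_1²) / (1 − r_1²)
r_1² = (-0.683)² = 0.466489
Numerator = 0.75 − 0.4665 = 0.2835; denominator = 1 − 0.4665 = 0.5335
φ_{22} = 0.2835 / 0.5335 = 0.531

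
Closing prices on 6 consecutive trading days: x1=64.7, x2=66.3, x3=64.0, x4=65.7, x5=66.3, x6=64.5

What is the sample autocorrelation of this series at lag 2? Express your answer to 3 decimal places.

-0.101

Mean x̄ = (64.7 + 66.3 + 64.0 + 65.7 + 66.3 + 64.5)/6 = 65.2500
Deviations from mean: -0.5500, 1.0500, -1.2500, 0.4500, 1.0500, -0.7500
Σ(x_t−x̄)(x_{t+2}−x̄) = (0.6875) + (0.4725) + (-1.3125) + (-0.3375) = -0.4900
Denominator Σ(x_t−x̄)² = 4.8350
r_2 = -0.4900 / 4.8350 = -0.101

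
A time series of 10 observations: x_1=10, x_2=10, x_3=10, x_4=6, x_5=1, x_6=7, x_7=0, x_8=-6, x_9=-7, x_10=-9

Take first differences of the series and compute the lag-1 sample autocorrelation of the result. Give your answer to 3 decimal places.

-0.334

First differences Δx: 0, 0, -4, -5, 6, -7, -6, -1, -2
Mean of differences = -2.1111
Numerator Σ(Δx_t−Δx̄)(Δx_{t+1}−Δx̄) = -42.3457
Denominator Σ(Δx_t−Δx̄)² = 126.8889
r_1(Δx) = -42.3457 / 126.8889 = -0.334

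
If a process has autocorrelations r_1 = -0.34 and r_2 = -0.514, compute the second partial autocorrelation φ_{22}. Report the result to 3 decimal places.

φ_{22} = (r_2 − r_1²) / (1 − r_1²)
r_1² = (-0.34)² = 0.1156
Numerator = -0.514 − 0.1156 = -0.6296; denominator = 1 − 0.1156 = 0.8844
φ_{22} = -0.6296 / 0.8844 = -0.712

-0.712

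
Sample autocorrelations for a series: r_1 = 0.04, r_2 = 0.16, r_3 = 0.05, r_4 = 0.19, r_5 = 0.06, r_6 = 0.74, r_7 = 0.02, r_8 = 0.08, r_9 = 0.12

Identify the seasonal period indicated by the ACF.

The largest autocorrelation is r_6 = 0.74; the remaining lags stay at or below 0.19.
The dominant spike at lag 6 indicates a seasonal period of 6.

6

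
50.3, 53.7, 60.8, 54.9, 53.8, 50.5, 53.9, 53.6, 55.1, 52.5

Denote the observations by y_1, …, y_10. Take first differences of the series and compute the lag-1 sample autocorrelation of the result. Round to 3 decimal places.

First differences Δy: 3.4, 7.1, -5.9, -1.1, -3.3, 3.4, -0.3, 1.5, -2.6
Mean of differences = 0.2444
Numerator Σ(Δy_t−Δȳ)(Δy_{t+1}−Δȳ) = -24.6220
Denominator Σ(Δy_t−Δȳ)² = 129.0022
r_1(Δy) = -24.6220 / 129.0022 = -0.191

-0.191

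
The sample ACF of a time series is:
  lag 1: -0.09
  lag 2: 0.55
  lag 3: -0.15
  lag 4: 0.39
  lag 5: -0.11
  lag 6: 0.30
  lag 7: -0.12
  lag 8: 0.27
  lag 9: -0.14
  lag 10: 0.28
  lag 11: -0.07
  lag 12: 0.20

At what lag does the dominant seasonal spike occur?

The largest autocorrelation is r_2 = 0.55, with weaker echoes at lags 4 (0.39), 6 (0.30), 8 (0.27), 10 (0.28) and 12 (0.20); the remaining lags stay at or below -0.07.
The dominant spike at lag 2 indicates a seasonal period of 2.

2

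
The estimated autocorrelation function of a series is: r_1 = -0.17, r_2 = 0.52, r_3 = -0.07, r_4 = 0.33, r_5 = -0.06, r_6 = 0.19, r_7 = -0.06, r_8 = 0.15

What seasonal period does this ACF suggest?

The largest autocorrelation is r_2 = 0.52, with weaker echoes at lags 4 (0.33), 6 (0.19) and 8 (0.15); the remaining lags stay at or below -0.06.
The dominant spike at lag 2 indicates a seasonal period of 2.

2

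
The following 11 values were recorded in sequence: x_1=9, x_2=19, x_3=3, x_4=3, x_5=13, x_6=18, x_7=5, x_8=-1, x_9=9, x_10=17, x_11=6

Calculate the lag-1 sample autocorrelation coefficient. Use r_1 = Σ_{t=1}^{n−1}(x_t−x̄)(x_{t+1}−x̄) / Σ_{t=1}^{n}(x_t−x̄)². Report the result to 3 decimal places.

-0.072

Mean x̄ = (9 + 19 + 3 + 3 + 13 + 18 + 5 − 1 + 9 + 17 + 6)/11 = 9.1818
Numerator Σ_{t=1}^{10}(x_t−x̄)(x_{t+1}−x̄) = -32.9421
Denominator Σ(x_t−x̄)² = 457.6364
r_1 = -32.9421 / 457.6364 = -0.072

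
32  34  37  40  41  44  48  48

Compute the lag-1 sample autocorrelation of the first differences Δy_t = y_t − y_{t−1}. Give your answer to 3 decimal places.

-0.370

First differences Δy: 2, 3, 3, 1, 3, 4, 0
Mean of differences = 2.2857
Numerator Σ(Δy_t−Δȳ)(Δy_{t+1}−Δȳ) = -4.2245
Denominator Σ(Δy_t−Δȳ)² = 11.4286
r_1(Δy) = -4.2245 / 11.4286 = -0.370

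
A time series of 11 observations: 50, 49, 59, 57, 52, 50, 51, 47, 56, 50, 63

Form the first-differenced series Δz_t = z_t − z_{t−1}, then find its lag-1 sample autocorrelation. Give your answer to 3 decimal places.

-0.445

First differences Δz: -1, 10, -2, -5, -2, 1, -4, 9, -6, 13
Mean of differences = 1.3000
Numerator Σ(Δz_t−Δz̄)(Δz_{t+1}−Δz̄) = -186.9900
Denominator Σ(Δz_t−Δz̄)² = 420.1000
r_1(Δz) = -186.9900 / 420.1000 = -0.445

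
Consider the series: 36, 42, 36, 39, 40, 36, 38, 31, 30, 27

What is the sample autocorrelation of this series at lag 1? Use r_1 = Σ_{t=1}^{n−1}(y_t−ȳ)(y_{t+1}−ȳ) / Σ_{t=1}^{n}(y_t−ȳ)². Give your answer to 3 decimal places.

Mean ȳ = (36 + 42 + 36 + 39 + 40 + 36 + 38 + 31 + 30 + 27)/10 = 35.5000
Numerator Σ_{t=1}^{9}(y_t−ȳ)(y_{t+1}−ȳ) = 87.7500
Denominator Σ(y_t−ȳ)² = 204.5000
r_1 = 87.7500 / 204.5000 = 0.429

0.429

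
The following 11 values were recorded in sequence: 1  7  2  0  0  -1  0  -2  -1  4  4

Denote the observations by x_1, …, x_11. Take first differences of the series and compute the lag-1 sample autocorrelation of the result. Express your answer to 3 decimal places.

First differences Δx: 6, -5, -2, 0, -1, 1, -2, 1, 5, 0
Mean of differences = 0.3000
Numerator Σ(Δx_t−Δx̄)(Δx_{t+1}−Δx̄) = -19.1900
Denominator Σ(Δx_t−Δx̄)² = 96.1000
r_1(Δx) = -19.1900 / 96.1000 = -0.200

-0.200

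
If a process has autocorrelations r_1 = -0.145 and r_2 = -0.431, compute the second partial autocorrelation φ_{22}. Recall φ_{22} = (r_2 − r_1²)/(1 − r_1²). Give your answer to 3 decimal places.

φ_{22} = (r_2 − r_1²) / (1 − r_1²)
r_1² = (-0.145)² = 0.021025
Numerator = -0.431 − 0.0210 = -0.4520; denominator = 1 − 0.0210 = 0.9790
φ_{22} = -0.4520 / 0.9790 = -0.462

-0.462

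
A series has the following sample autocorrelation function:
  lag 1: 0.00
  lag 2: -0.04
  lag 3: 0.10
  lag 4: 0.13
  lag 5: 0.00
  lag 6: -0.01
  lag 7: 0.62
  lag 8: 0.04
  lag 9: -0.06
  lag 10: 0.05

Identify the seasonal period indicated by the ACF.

The largest autocorrelation is r_7 = 0.62; the remaining lags stay at or below 0.13.
The dominant spike at lag 7 indicates a seasonal period of 7.

7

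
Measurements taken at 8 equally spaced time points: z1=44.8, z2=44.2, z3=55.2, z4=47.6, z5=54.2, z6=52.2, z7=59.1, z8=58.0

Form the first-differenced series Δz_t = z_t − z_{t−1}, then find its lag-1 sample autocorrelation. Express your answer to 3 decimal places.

-0.824

First differences Δz: -0.6, 11.0, -7.6, 6.6, -2.0, 6.9, -1.1
Mean of differences = 1.8857
Numerator Σ(Δz_t−Δz̄)(Δz_{t+1}−Δz̄) = -206.6031
Denominator Σ(Δz_t−Δz̄)² = 250.6086
r_1(Δz) = -206.6031 / 250.6086 = -0.824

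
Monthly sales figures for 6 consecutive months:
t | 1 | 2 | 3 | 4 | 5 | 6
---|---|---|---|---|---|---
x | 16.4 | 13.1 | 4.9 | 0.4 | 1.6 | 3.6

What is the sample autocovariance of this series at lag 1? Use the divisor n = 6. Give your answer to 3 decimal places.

Mean x̄ = (16.4 + 13.1 + 4.9 + 0.4 + 1.6 + 3.6)/6 = 6.6667
Σ_{t=1}^{5}(x_t−x̄)(x_{t+1}−x̄) = 109.6122
γ_1 = 109.6122 / 6 = 18.269

18.269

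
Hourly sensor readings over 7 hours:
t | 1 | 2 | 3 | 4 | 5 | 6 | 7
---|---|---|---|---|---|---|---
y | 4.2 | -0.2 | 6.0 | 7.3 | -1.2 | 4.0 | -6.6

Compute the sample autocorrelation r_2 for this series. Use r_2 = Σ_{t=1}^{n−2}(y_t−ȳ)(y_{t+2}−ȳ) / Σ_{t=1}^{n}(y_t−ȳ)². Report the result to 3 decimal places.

Mean ȳ = (4.2 − 0.2 + 6.0 + 7.3 − 1.2 + 4.0 − 6.6)/7 = 1.9286
Deviations from mean: 2.2714, -2.1286, 4.0714, 5.3714, -3.1286, 2.0714, -8.5286
Σ(y_t−ȳ)(y_{t+2}−ȳ) = (9.2480) + (-11.4335) + (-12.7378) + (11.1265) + (26.6822) = 22.8855
Denominator Σ(y_t−ȳ)² = 141.9343
r_2 = 22.8855 / 141.9343 = 0.161

0.161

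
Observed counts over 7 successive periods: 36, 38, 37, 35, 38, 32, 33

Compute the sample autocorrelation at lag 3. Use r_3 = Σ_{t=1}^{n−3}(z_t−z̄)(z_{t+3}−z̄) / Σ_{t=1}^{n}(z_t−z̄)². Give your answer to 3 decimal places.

0.060

Mean z̄ = (36 + 38 + 37 + 35 + 38 + 32 + 33)/7 = 35.5714
Deviations from mean: 0.4286, 2.4286, 1.4286, -0.5714, 2.4286, -3.5714, -2.5714
Numerator Σ_{t=1}^{4}(z_t−z̄)(z_{t+3}−z̄) = 2.0204
Denominator Σ(z_t−z̄)² = 33.7143
r_3 = 2.0204 / 33.7143 = 0.060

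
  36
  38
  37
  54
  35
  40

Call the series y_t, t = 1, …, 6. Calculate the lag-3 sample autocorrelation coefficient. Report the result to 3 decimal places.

Mean ȳ = (36 + 38 + 37 + 54 + 35 + 40)/6 = 40.0000
Σ(y_t−ȳ)(y_{t+3}−ȳ) = (-56.0000) + (10.0000) + (0.0000) = -46.0000
Denominator Σ(y_t−ȳ)² = 250.0000
r_3 = -46.0000 / 250.0000 = -0.184

-0.184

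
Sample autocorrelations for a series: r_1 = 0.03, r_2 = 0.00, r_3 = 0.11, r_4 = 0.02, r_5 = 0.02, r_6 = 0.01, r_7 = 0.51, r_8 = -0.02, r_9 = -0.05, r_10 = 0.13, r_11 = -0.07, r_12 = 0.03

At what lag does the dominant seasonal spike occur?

7

The largest autocorrelation is r_7 = 0.51; the remaining lags stay at or below 0.13.
The dominant spike at lag 7 indicates a seasonal period of 7.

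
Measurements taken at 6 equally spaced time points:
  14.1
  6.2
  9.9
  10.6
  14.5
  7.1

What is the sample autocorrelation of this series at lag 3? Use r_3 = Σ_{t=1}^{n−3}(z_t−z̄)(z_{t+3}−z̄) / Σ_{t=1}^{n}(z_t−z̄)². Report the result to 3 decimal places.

Mean z̄ = (14.1 + 6.2 + 9.9 + 10.6 + 14.5 + 7.1)/6 = 10.4000
Deviations from mean: 3.7000, -4.2000, -0.5000, 0.2000, 4.1000, -3.3000
Numerator Σ_{t=1}^{3}(z_t−z̄)(z_{t+3}−z̄) = -14.8300
Denominator Σ(z_t−z̄)² = 59.3200
r_3 = -14.8300 / 59.3200 = -0.250

-0.250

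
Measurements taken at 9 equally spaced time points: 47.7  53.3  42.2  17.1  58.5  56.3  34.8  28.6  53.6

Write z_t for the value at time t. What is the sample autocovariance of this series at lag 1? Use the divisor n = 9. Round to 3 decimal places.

-30.286

Mean z̄ = (47.7 + 53.3 + 42.2 + 17.1 + 58.5 + 56.3 + 34.8 + 28.6 + 53.6)/9 = 43.5667
Σ_{t=1}^{8}(z_t−z̄)(z_{t+1}−z̄) = -272.5711
γ_1 = -272.5711 / 9 = -30.286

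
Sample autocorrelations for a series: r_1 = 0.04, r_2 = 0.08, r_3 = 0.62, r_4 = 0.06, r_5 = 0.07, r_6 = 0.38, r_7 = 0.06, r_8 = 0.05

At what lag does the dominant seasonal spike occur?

The largest autocorrelation is r_3 = 0.62, with a weaker echo at lag 6 (0.38); the remaining lags stay at or below 0.08.
The dominant spike at lag 3 indicates a seasonal period of 3.

3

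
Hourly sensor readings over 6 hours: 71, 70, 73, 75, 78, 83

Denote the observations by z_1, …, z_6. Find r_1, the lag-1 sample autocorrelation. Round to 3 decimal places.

0.458

Mean z̄ = (71 + 70 + 73 + 75 + 78 + 83)/6 = 75.0000
Deviations from mean: -4.0000, -5.0000, -2.0000, 0.0000, 3.0000, 8.0000
Σ(z_t−z̄)(z_{t+1}−z̄) = (20.0000) + (10.0000) + (0.0000) + (0.0000) + (24.0000) = 54.0000
Denominator Σ(z_t−z̄)² = 118.0000
r_1 = 54.0000 / 118.0000 = 0.458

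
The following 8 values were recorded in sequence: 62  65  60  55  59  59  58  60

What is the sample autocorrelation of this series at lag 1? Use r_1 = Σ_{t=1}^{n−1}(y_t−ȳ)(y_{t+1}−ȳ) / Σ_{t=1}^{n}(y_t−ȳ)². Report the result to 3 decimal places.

0.285

Mean ȳ = (62 + 65 + 60 + 55 + 59 + 59 + 58 + 60)/8 = 59.7500
Numerator Σ_{t=1}^{7}(y_t−ȳ)(y_{t+1}−ȳ) = 16.9375
Denominator Σ(y_t−ȳ)² = 59.5000
r_1 = 16.9375 / 59.5000 = 0.285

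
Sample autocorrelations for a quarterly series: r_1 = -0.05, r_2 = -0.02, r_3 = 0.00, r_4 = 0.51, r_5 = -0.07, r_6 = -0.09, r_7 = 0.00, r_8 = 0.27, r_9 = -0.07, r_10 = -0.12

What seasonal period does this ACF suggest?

4

The largest autocorrelation is r_4 = 0.51, with a weaker echo at lag 8 (0.27); the remaining lags stay at or below 0.00.
The dominant spike at lag 4 indicates a seasonal period of 4.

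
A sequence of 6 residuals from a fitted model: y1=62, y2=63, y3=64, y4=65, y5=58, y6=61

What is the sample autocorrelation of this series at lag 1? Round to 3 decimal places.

Mean ȳ = (62 + 63 + 64 + 65 + 58 + 61)/6 = 62.1667
Deviations from mean: -0.1667, 0.8333, 1.8333, 2.8333, -4.1667, -1.1667
Numerator Σ_{t=1}^{5}(y_t−ȳ)(y_{t+1}−ȳ) = -0.3611
Denominator Σ(y_t−ȳ)² = 30.8333
r_1 = -0.3611 / 30.8333 = -0.012

-0.012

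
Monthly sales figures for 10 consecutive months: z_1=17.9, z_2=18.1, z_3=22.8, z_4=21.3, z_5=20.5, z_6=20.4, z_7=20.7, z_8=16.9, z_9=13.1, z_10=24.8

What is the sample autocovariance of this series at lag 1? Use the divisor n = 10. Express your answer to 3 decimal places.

-1.275

Mean z̄ = (17.9 + 18.1 + 22.8 + 21.3 + 20.5 + 20.4 + 20.7 + 16.9 + 13.1 + 24.8)/10 = 19.6500
Σ_{t=1}^{9}(z_t−z̄)(z_{t+1}−z̄) = -12.7525
γ_1 = -12.7525 / 10 = -1.275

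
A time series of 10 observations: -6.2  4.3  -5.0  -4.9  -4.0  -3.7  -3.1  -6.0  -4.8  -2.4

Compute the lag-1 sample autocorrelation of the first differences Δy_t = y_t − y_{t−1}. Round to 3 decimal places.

First differences Δy: 10.5, -9.3, 0.1, 0.9, 0.3, 0.6, -2.9, 1.2, 2.4
Mean of differences = 0.4222
Numerator Σ(Δy_t−Δȳ)(Δy_{t+1}−Δȳ) = -96.7160
Denominator Σ(Δy_t−Δȳ)² = 212.0156
r_1(Δy) = -96.7160 / 212.0156 = -0.456

-0.456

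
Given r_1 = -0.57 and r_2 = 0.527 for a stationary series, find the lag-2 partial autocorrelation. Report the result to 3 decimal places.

0.299

φ_{22} = (r_2 − r_1²) / (1 − r_1²)
r_1² = (-0.57)² = 0.3249
Numerator = 0.527 − 0.3249 = 0.2021; denominator = 1 − 0.3249 = 0.6751
φ_{22} = 0.2021 / 0.6751 = 0.299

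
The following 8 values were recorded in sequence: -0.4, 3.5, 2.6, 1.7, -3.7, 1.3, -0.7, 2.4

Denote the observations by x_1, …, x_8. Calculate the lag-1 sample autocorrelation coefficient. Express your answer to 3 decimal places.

-0.163

Mean x̄ = (-0.4 + 3.5 + 2.6 + 1.7 − 3.7 + 1.3 − 0.7 + 2.4)/8 = 0.8375
Deviations from mean: -1.2375, 2.6625, 1.7625, 0.8625, -4.5375, 0.4625, -1.5375, 1.5625
Σ(x_t−x̄)(x_{t+1}−x̄) = (-3.2948) + (4.6927) + (1.5202) + (-3.9136) + (-2.0986) + (-0.7111) + (-2.4023) = -6.2077
Denominator Σ(x_t−x̄)² = 38.0788
r_1 = -6.2077 / 38.0788 = -0.163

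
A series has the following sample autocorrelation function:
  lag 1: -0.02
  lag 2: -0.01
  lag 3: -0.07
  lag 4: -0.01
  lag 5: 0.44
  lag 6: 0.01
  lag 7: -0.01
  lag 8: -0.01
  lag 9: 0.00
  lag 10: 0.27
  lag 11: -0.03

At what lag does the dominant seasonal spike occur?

The largest autocorrelation is r_5 = 0.44, with a weaker echo at lag 10 (0.27); the remaining lags stay at or below 0.01.
The dominant spike at lag 5 indicates a seasonal period of 5.

5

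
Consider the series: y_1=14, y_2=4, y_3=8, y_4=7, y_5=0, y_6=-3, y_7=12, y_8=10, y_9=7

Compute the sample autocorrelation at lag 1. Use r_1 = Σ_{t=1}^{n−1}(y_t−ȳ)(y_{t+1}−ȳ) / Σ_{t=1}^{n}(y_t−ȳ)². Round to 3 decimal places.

0.025

Mean ȳ = (14 + 4 + 8 + 7 + 0 − 3 + 12 + 10 + 7)/9 = 6.5556
Numerator Σ_{t=1}^{8}(y_t−ȳ)(y_{t+1}−ȳ) = 5.9136
Denominator Σ(y_t−ȳ)² = 240.2222
r_1 = 5.9136 / 240.2222 = 0.025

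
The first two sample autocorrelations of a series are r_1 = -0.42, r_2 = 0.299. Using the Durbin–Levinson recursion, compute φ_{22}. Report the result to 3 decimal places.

0.149

φ_{22} = (r_2 − r_1²) / (1 − r_1²)
r_1² = (-0.42)² = 0.1764
Numerator = 0.299 − 0.1764 = 0.1226; denominator = 1 − 0.1764 = 0.8236
φ_{22} = 0.1226 / 0.8236 = 0.149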